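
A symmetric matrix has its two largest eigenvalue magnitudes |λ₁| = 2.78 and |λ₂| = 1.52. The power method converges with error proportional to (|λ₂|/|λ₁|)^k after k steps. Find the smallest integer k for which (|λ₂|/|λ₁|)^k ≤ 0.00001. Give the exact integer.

|λ₂/λ₁| = 1.52/2.78 = 0.54676
Need k ≥ ln(0.00001) / ln(0.54676) = -11.5129 / -0.6037 ≈ 19.069
Smallest integer k satisfying the bound: 20

20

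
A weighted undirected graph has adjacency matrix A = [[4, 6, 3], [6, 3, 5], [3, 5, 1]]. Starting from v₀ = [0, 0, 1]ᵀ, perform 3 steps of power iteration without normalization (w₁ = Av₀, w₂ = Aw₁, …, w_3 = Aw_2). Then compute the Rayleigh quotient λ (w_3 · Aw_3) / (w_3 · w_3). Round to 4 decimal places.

λ ≈ 12.3097

w1 = Av₀ = (3, 5, 1)
w2 = Aw1 = (45, 38, 35)
w3 = Aw2 = (513, 559, 360)
Aw3 = (6486, 6555, 4694)
w3·Aw3 = 513·6486 + 559·6555 + 360·4694 = 8681403; w3·w3 = 513·513 + 559·559 + 360·360 = 705250
λ ≈ 8681403/705250 = 12.3097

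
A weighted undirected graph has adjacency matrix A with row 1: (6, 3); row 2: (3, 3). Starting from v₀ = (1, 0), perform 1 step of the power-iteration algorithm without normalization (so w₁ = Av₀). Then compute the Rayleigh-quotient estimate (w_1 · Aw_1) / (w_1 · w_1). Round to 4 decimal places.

w1 = Av₀ = (6, 3)
Aw1 = (45, 27)
w1·Aw1 = 6·45 + 3·27 = 351; w1·w1 = 6·6 + 3·3 = 45
λ ≈ 351/45 = 7.8000

7.8000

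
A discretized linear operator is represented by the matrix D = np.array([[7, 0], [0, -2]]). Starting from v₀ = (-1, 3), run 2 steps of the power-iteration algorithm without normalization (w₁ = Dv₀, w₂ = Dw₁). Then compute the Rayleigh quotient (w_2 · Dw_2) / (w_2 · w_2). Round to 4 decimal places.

w1 = Dv₀ = (-7, -6)
w2 = Dw1 = (-49, 12)
Dw2 = (-343, -24)
w2·Dw2 = (-49)·(-343) + 12·(-24) = 16519; w2·w2 = (-49)·(-49) + 12·12 = 2545
λ ≈ 16519/2545 = 6.4908

6.4908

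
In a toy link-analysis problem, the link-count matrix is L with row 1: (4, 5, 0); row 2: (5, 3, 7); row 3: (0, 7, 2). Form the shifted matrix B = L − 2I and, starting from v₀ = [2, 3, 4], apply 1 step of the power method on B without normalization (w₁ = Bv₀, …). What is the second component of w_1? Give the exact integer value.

B = L − 2I has rows (2, 5, 0); (5, 1, 7); (0, 7, 0)
w1 = Bv₀ = (19, 41, 21)
Requested component of w1: 41

41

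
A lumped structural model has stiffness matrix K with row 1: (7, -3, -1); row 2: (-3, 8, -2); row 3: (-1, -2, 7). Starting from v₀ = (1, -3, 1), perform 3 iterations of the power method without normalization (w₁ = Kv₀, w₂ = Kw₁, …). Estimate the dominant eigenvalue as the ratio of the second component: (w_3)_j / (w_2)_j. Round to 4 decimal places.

w1 = Kv₀ = (15, -29, 12)
w2 = Kw1 = (180, -301, 127)
w3 = Kw2 = (2036, -3202, 1311)
Ratio at component: -3202 / -301 = 10.6379

λ ≈ 10.6379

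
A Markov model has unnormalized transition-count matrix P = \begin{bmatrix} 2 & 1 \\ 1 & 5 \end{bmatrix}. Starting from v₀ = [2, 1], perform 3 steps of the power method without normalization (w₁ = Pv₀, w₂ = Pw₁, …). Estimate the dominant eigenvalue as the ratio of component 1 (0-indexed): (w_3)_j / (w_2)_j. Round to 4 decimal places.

w1 = Pv₀ = (2·2 + 1·1; 1·2 + 5·1) = (5, 7)
w2 = Pw1 = (2·5 + 1·7; 1·5 + 5·7) = (17, 40)
w3 = Pw2 = (74, 217)
Ratio at component: 217 / 40 = 5.4250

λ ≈ 5.4250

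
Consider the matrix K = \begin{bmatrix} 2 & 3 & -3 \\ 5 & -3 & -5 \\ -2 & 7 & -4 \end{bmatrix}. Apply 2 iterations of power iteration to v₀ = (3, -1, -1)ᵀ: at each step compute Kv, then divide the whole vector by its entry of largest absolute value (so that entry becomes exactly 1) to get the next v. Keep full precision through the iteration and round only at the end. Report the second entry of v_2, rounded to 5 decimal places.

0.03243

Kv0 = (6.000000, 23.000000, -9.000000); divide by 23.000000 → v1 = (0.260870, 1.000000, -0.391304)
Kv1 = (4.695652, 0.260870, 8.043478); divide by 8.043478 → v2 = (0.583784, 0.032432, 1.000000)
Requested entry of v2: 6/185 = 0.03243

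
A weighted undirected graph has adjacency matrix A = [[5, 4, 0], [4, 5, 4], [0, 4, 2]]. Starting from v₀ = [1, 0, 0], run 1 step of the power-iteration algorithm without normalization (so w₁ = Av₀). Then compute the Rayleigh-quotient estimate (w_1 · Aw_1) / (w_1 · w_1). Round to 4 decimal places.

w1 = Av₀ = (5·1 + 4·0 + 0·0; 4·1 + 5·0 + 4·0; 0·1 + 4·0 + 2·0) = (5, 4, 0)
Aw1 = (41, 40, 16)
w1·Aw1 = 5·41 + 4·40 + 0·16 = 365; w1·w1 = 5·5 + 4·4 + 0·0 = 41
λ ≈ 365/41 = 8.9024

8.9024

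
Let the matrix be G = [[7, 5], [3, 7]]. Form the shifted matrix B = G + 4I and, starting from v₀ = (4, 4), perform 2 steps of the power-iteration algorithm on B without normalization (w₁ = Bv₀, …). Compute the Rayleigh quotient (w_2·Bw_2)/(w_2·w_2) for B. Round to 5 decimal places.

B = G + 4I has rows (11, 5); (3, 11)
w1 = Bv₀ = (64, 56)
w2 = Bw1 = (984, 808)
Bw2 = (14864, 11840)
w2·Bw2 = 24192896; w2·w2 = 1621120; μ ≈ 24192896/1621120 = 14.92357

14.92357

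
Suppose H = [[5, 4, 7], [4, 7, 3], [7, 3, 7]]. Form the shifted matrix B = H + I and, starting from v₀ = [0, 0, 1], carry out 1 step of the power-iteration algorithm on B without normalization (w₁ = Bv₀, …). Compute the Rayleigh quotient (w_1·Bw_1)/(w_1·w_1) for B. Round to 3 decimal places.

B = H + I has rows (6, 4, 7); (4, 8, 3); (7, 3, 8)
w1 = Bv₀ = (6·0 + 4·0 + 7·1; 4·0 + 8·0 + 3·1; 7·0 + 3·0 + 8·1) = (7, 3, 8)
Bw1 = (110, 76, 122)
w1·Bw1 = 1974; w1·w1 = 122; μ ≈ 1974/122 = 16.180

16.180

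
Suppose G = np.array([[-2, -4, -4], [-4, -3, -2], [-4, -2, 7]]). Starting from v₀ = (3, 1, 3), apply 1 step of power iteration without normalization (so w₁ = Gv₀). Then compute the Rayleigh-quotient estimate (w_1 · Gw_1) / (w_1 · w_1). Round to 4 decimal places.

w1 = Gv₀ = ((-2)·3 + (-4)·1 + (-4)·3; (-4)·3 + (-3)·1 + (-2)·3; (-4)·3 + (-2)·1 + 7·3) = (-22, -21, 7)
Gw1 = (100, 137, 179)
w1·Gw1 = (-22)·100 + (-21)·137 + 7·179 = -3824; w1·w1 = (-22)·(-22) + (-21)·(-21) + 7·7 = 974
λ ≈ -3824/974 = -3.9261

λ ≈ -3.9261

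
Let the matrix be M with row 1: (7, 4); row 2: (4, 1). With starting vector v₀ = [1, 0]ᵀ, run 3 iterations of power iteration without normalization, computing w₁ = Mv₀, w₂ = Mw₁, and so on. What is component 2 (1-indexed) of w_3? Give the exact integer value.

w1 = Mv₀ = (7·1 + 4·0; 4·1 + 1·0) = (7, 4)
w2 = Mw1 = (7·7 + 4·4; 4·7 + 1·4) = (65, 32)
w3 = Mw2 = (583, 292)
The requested component of w3 is 292.

292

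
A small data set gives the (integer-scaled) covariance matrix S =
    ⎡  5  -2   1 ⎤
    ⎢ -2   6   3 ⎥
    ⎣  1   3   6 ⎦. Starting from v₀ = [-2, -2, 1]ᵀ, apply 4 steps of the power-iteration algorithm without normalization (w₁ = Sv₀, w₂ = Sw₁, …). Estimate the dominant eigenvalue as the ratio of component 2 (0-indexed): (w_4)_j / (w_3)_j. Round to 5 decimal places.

8.50523

w1 = Sv₀ = (5·(-2) + (-2)·(-2) + 1·1; (-2)·(-2) + 6·(-2) + 3·1; 1·(-2) + 3·(-2) + 6·1) = (-5, -5, -2)
w2 = Sw1 = (5·(-5) + (-2)·(-5) + 1·(-2); (-2)·(-5) + 6·(-5) + 3·(-2); 1·(-5) + 3·(-5) + 6·(-2)) = (-17, -26, -32)
w3 = Sw2 = (-65, -218, -287)
w4 = Sw3 = (-176, -2039, -2441)
Ratio at component: -2441 / -287 = 8.50523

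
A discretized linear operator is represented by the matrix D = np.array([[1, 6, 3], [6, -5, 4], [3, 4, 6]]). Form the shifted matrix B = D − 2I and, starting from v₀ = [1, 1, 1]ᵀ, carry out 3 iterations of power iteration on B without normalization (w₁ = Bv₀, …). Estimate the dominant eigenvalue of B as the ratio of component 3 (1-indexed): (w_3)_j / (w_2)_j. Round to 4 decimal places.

B = D − 2I has rows (-1, 6, 3); (6, -7, 4); (3, 4, 4)
w1 = Bv₀ = ((-1)·1 + 6·1 + 3·1; 6·1 + (-7)·1 + 4·1; 3·1 + 4·1 + 4·1) = (8, 3, 11)
w2 = Bw1 = ((-1)·8 + 6·3 + 3·11; 6·8 + (-7)·3 + 4·11; 3·8 + 4·3 + 4·11) = (43, 71, 80)
w3 = Bw2 = (623, 81, 733)
Ratio: 733/80 = 9.1625

μ ≈ 9.1625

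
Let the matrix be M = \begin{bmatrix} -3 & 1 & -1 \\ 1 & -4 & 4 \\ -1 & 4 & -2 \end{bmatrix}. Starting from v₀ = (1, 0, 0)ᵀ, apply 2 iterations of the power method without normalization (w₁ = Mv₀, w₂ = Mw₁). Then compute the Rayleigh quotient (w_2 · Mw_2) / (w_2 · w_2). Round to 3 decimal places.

-6.938

w1 = Mv₀ = ((-3)·1 + 1·0 + (-1)·0; 1·1 + (-4)·0 + 4·0; (-1)·1 + 4·0 + (-2)·0) = (-3, 1, -1)
w2 = Mw1 = ((-3)·(-3) + 1·1 + (-1)·(-1); 1·(-3) + (-4)·1 + 4·(-1); (-1)·(-3) + 4·1 + (-2)·(-1)) = (11, -11, 9)
Mw2 = (-53, 91, -73)
w2·Mw2 = 11·(-53) + (-11)·91 + 9·(-73) = -2241; w2·w2 = 11·11 + (-11)·(-11) + 9·9 = 323
λ ≈ -2241/323 = -6.938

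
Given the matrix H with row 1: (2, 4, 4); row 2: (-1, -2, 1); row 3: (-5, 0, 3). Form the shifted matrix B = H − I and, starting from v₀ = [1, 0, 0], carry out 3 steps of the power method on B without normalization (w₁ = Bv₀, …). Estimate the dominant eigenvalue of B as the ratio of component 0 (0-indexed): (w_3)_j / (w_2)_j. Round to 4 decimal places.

4.1304

B = H − I has rows (1, 4, 4); (-1, -3, 1); (-5, 0, 2)
w1 = Bv₀ = (1, -1, -5)
w2 = Bw1 = (-23, -3, -15)
w3 = Bw2 = (-95, 17, 85)
Ratio: -95/-23 = 4.1304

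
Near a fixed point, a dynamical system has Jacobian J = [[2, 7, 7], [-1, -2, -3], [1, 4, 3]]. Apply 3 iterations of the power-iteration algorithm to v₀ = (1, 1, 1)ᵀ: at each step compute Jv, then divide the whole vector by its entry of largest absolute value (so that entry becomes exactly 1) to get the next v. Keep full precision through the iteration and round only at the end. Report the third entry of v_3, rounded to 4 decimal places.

Jv0 = (16.00000, -6.00000, 8.00000); divide by 16.00000 → v1 = (1.00000, -0.37500, 0.50000)
Jv1 = (2.87500, -1.75000, 1.00000); divide by 2.87500 → v2 = (1.00000, -0.60870, 0.34783)
Jv2 = (0.17391, -0.82609, -0.39130); divide by -0.82609 → v3 = (-0.21053, 1.00000, 0.47368)
Requested entry of v3: -18/-38 = 0.4737

0.4737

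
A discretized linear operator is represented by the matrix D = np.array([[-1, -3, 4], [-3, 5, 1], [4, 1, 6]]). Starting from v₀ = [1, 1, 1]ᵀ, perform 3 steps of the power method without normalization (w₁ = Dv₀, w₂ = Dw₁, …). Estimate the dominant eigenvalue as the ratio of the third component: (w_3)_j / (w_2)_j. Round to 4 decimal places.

8.4058

w1 = Dv₀ = ((-1)·1 + (-3)·1 + 4·1; (-3)·1 + 5·1 + 1·1; 4·1 + 1·1 + 6·1) = (0, 3, 11)
w2 = Dw1 = ((-1)·0 + (-3)·3 + 4·11; (-3)·0 + 5·3 + 1·11; 4·0 + 1·3 + 6·11) = (35, 26, 69)
w3 = Dw2 = (163, 94, 580)
Ratio at component: 580 / 69 = 8.4058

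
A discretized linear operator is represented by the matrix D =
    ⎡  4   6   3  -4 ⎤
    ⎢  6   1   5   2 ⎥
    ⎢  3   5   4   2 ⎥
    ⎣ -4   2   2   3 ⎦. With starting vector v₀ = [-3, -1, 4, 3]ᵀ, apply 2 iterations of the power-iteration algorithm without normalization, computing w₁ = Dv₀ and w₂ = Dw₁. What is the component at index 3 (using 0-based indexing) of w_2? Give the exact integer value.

w1 = Dv₀ = (4·(-3) + 6·(-1) + 3·4 + (-4)·3; 6·(-3) + 1·(-1) + 5·4 + 2·3; 3·(-3) + 5·(-1) + 4·4 + 2·3; (-4)·(-3) + 2·(-1) + 2·4 + 3·3) = (-18, 7, 8, 27)
w2 = Dw1 = (4·(-18) + 6·7 + 3·8 + (-4)·27; 6·(-18) + 1·7 + 5·8 + 2·27; 3·(-18) + 5·7 + 4·8 + 2·27; (-4)·(-18) + 2·7 + 2·8 + 3·27) = (-114, -7, 67, 183)
The requested component of w2 is 183.

183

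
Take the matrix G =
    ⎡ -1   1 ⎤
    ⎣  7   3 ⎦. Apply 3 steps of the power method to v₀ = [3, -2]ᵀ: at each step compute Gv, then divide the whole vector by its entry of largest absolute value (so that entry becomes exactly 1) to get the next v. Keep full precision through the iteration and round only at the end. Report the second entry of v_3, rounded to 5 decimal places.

1.00000

Gv0 = (-5.000000, 15.000000); divide by 15.000000 → v1 = (-0.333333, 1.000000)
Gv1 = (1.333333, 0.666667); divide by 1.333333 → v2 = (1.000000, 0.500000)
Gv2 = (-0.500000, 8.500000); divide by 8.500000 → v3 = (-0.058824, 1.000000)
Requested entry of v3: 170/170 = 1.00000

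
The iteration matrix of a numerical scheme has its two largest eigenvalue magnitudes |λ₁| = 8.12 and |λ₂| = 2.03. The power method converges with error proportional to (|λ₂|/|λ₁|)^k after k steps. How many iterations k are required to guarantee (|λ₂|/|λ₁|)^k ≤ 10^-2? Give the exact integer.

4

|λ₂/λ₁| = 2.03/8.12 = 0.25000
Need k ≥ ln(10^-2) / ln(0.25000) = -4.6052 / -1.3863 ≈ 3.322
Smallest integer k satisfying the bound: 4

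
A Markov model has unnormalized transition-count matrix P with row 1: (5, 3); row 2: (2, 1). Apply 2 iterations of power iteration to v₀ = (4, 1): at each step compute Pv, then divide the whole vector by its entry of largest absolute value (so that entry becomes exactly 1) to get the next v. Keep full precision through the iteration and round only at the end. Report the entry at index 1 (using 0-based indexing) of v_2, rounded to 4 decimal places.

Pv0 = (23.00000, 9.00000); divide by 23.00000 → v1 = (1.00000, 0.39130)
Pv1 = (6.17391, 2.39130); divide by 6.17391 → v2 = (1.00000, 0.38732)
Requested entry of v2: 55/142 = 0.3873

0.3873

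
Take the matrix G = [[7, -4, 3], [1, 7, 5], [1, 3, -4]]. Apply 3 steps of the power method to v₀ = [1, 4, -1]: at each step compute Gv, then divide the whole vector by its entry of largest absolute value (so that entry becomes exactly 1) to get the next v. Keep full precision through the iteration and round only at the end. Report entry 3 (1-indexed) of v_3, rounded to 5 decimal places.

Gv0 = (-12.000000, 24.000000, 17.000000); divide by 24.000000 → v1 = (-0.500000, 1.000000, 0.708333)
Gv1 = (-5.375000, 10.041667, -0.333333); divide by 10.041667 → v2 = (-0.535270, 1.000000, -0.033195)
Gv2 = (-7.846473, 6.298755, 2.597510); divide by -7.846473 → v3 = (1.000000, -0.802750, -0.331042)
Requested entry of v3: 626/-1891 = -0.33104

-0.33104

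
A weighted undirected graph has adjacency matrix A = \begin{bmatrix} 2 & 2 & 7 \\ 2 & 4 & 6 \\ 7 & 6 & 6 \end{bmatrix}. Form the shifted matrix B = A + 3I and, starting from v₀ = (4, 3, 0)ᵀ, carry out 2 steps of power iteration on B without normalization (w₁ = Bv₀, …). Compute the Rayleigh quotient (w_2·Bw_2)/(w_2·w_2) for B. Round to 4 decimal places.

μ ≈ 17.7079

B = A + 3I has rows (5, 2, 7); (2, 7, 6); (7, 6, 9)
w1 = Bv₀ = (26, 29, 46)
w2 = Bw1 = (510, 531, 770)
Bw2 = (9002, 9357, 13686)
w2·Bw2 = 20097807; w2·w2 = 1134961; μ ≈ 20097807/1134961 = 17.7079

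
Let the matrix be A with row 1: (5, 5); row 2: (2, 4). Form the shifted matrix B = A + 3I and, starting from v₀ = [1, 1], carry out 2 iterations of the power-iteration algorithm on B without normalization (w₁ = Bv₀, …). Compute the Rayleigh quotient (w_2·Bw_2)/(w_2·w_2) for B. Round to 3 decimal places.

B = A + 3I has rows (8, 5); (2, 7)
w1 = Bv₀ = (8·1 + 5·1; 2·1 + 7·1) = (13, 9)
w2 = Bw1 = (8·13 + 5·9; 2·13 + 7·9) = (149, 89)
Bw2 = (1637, 921)
w2·Bw2 = 325882; w2·w2 = 30122; μ ≈ 325882/30122 = 10.819

10.819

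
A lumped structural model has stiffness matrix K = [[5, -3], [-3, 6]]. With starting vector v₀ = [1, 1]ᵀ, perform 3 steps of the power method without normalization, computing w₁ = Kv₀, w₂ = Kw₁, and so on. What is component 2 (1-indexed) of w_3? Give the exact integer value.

w1 = Kv₀ = (2, 3)
w2 = Kw1 = (1, 12)
w3 = Kw2 = (-31, 69)
The requested component of w3 is 69.

69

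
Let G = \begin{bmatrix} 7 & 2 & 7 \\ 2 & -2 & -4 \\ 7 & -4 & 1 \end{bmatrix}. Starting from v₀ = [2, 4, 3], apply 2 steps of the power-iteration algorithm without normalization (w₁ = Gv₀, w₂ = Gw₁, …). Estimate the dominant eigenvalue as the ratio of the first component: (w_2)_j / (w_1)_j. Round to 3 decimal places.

6.419

w1 = Gv₀ = (7·2 + 2·4 + 7·3; 2·2 + (-2)·4 + (-4)·3; 7·2 + (-4)·4 + 1·3) = (43, -16, 1)
w2 = Gw1 = (7·43 + 2·(-16) + 7·1; 2·43 + (-2)·(-16) + (-4)·1; 7·43 + (-4)·(-16) + 1·1) = (276, 114, 366)
Ratio at component: 276 / 43 = 6.419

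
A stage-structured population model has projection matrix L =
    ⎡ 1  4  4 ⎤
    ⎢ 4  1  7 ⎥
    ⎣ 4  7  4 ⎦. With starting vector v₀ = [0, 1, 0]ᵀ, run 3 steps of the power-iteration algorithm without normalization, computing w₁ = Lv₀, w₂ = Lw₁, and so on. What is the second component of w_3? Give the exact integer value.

567

w1 = Lv₀ = (4, 1, 7)
w2 = Lw1 = (36, 66, 51)
w3 = Lw2 = (504, 567, 810)
The requested component of w3 is 567.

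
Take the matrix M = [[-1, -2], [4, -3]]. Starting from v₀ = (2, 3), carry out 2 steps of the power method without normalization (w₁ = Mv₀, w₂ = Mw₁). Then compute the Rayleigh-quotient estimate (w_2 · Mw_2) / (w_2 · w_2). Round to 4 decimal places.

w1 = Mv₀ = ((-1)·2 + (-2)·3; 4·2 + (-3)·3) = (-8, -1)
w2 = Mw1 = ((-1)·(-8) + (-2)·(-1); 4·(-8) + (-3)·(-1)) = (10, -29)
Mw2 = (48, 127)
w2·Mw2 = 10·48 + (-29)·127 = -3203; w2·w2 = 10·10 + (-29)·(-29) = 941
λ ≈ -3203/941 = -3.4038

-3.4038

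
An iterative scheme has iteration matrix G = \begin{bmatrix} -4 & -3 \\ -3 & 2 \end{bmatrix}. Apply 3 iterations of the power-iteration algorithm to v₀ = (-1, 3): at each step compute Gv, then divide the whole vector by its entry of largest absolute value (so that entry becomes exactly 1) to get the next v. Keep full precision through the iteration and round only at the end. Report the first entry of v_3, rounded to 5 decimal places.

Gv0 = (-5.000000, 9.000000); divide by 9.000000 → v1 = (-0.555556, 1.000000)
Gv1 = (-0.777778, 3.666667); divide by 3.666667 → v2 = (-0.212121, 1.000000)
Gv2 = (-2.151515, 2.636364); divide by 2.636364 → v3 = (-0.816092, 1.000000)
Requested entry of v3: -71/87 = -0.81609

-0.81609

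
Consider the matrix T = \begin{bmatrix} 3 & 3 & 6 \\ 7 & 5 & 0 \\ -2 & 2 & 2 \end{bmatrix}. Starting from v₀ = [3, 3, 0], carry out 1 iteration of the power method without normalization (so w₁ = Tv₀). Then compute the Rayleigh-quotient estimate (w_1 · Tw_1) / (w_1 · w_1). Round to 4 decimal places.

w1 = Tv₀ = (3·3 + 3·3 + 6·0; 7·3 + 5·3 + 0·0; (-2)·3 + 2·3 + 2·0) = (18, 36, 0)
Tw1 = (162, 306, 36)
w1·Tw1 = 18·162 + 36·306 + 0·36 = 13932; w1·w1 = 18·18 + 36·36 + 0·0 = 1620
λ ≈ 13932/1620 = 8.6000

λ ≈ 8.6000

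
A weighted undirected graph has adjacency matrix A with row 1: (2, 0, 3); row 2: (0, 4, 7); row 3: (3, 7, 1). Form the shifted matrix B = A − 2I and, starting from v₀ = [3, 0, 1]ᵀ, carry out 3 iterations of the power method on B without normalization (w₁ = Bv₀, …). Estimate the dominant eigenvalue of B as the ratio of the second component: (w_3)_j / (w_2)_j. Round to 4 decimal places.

7.0000

B = A − 2I has rows (0, 0, 3); (0, 2, 7); (3, 7, -1)
w1 = Bv₀ = (3, 7, 8)
w2 = Bw1 = (24, 70, 50)
w3 = Bw2 = (150, 490, 512)
Ratio: 490/70 = 7.0000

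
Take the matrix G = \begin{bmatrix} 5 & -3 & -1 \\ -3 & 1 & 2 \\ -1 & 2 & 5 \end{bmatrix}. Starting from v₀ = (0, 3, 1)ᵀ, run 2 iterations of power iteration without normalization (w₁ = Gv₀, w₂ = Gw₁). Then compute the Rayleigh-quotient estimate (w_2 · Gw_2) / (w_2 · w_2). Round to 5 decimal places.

w1 = Gv₀ = (-10, 5, 11)
w2 = Gw1 = (-76, 57, 75)
Gw2 = (-626, 435, 565)
w2·Gw2 = (-76)·(-626) + 57·435 + 75·565 = 114746; w2·w2 = (-76)·(-76) + 57·57 + 75·75 = 14650
λ ≈ 114746/14650 = 7.83249

7.83249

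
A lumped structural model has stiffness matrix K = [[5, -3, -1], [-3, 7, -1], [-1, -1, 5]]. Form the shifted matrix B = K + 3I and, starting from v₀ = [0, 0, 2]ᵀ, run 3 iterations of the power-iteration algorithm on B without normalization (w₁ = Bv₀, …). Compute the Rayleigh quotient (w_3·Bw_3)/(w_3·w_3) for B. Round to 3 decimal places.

μ ≈ 8.746

B = K + 3I has rows (8, -3, -1); (-3, 10, -1); (-1, -1, 8)
w1 = Bv₀ = (-2, -2, 16)
w2 = Bw1 = (-26, -30, 132)
w3 = Bw2 = (-250, -354, 1112)
Bw3 = (-2050, -3902, 9500)
w3·Bw3 = 12457808; w3·w3 = 1424360; μ ≈ 12457808/1424360 = 8.746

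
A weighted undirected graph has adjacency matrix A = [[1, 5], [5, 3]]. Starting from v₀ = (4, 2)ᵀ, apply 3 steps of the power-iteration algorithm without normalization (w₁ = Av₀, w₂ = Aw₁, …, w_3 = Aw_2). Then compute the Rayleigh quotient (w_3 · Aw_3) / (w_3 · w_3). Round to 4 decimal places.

λ ≈ 7.0849

w1 = Av₀ = (1·4 + 5·2; 5·4 + 3·2) = (14, 26)
w2 = Aw1 = (1·14 + 5·26; 5·14 + 3·26) = (144, 148)
w3 = Aw2 = (884, 1164)
Aw3 = (6704, 7912)
w3·Aw3 = 884·6704 + 1164·7912 = 15135904; w3·w3 = 884·884 + 1164·1164 = 2136352
λ ≈ 15135904/2136352 = 7.0849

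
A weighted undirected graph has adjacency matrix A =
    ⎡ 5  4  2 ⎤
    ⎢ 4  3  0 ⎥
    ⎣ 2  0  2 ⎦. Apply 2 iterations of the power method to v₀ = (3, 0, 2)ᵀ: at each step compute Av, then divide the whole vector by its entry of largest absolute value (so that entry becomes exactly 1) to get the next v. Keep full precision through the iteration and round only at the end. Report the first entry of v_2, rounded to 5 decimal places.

1.00000

Av0 = (19.000000, 12.000000, 10.000000); divide by 19.000000 → v1 = (1.000000, 0.631579, 0.526316)
Av1 = (8.578947, 5.894737, 3.052632); divide by 8.578947 → v2 = (1.000000, 0.687117, 0.355828)
Requested entry of v2: 163/163 = 1.00000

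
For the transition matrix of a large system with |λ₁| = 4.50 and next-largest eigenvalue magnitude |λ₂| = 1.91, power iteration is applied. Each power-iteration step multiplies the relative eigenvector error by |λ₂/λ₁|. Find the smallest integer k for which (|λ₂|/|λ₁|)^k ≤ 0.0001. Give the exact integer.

|λ₂/λ₁| = 1.91/4.50 = 0.42444
Need k ≥ ln(0.0001) / ln(0.42444) = -9.2103 / -0.8570 ≈ 10.748
Smallest integer k satisfying the bound: 11

11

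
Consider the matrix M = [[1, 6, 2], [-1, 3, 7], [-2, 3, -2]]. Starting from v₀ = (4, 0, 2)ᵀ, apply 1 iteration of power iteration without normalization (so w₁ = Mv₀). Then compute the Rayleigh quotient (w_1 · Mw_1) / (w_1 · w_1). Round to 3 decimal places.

w1 = Mv₀ = (1·4 + 6·0 + 2·2; (-1)·4 + 3·0 + 7·2; (-2)·4 + 3·0 + (-2)·2) = (8, 10, -12)
Mw1 = (44, -62, 38)
w1·Mw1 = 8·44 + 10·(-62) + (-12)·38 = -724; w1·w1 = 8·8 + 10·10 + (-12)·(-12) = 308
λ ≈ -724/308 = -2.351

-2.351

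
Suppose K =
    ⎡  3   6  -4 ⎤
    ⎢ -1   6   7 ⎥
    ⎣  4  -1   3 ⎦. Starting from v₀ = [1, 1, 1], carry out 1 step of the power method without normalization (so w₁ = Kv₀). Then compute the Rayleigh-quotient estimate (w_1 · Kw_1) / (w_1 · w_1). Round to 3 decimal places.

w1 = Kv₀ = (3·1 + 6·1 + (-4)·1; (-1)·1 + 6·1 + 7·1; 4·1 + (-1)·1 + 3·1) = (5, 12, 6)
Kw1 = (63, 109, 26)
w1·Kw1 = 5·63 + 12·109 + 6·26 = 1779; w1·w1 = 5·5 + 12·12 + 6·6 = 205
λ ≈ 1779/205 = 8.678

λ ≈ 8.678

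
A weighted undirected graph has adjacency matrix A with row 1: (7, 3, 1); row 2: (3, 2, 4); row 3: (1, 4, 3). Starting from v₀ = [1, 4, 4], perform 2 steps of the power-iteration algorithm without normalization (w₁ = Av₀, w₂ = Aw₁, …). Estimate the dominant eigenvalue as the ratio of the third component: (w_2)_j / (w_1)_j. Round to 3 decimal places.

7.517

w1 = Av₀ = (7·1 + 3·4 + 1·4; 3·1 + 2·4 + 4·4; 1·1 + 4·4 + 3·4) = (23, 27, 29)
w2 = Aw1 = (7·23 + 3·27 + 1·29; 3·23 + 2·27 + 4·29; 1·23 + 4·27 + 3·29) = (271, 239, 218)
Ratio at component: 218 / 29 = 7.517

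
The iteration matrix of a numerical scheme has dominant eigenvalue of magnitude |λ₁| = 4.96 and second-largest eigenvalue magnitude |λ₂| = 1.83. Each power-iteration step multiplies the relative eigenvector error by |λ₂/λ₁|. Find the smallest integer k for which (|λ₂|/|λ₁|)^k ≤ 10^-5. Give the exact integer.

|λ₂/λ₁| = 1.83/4.96 = 0.36895
Need k ≥ ln(10^-5) / ln(0.36895) = -11.5129 / -0.9971 ≈ 11.547
Smallest integer k satisfying the bound: 12

12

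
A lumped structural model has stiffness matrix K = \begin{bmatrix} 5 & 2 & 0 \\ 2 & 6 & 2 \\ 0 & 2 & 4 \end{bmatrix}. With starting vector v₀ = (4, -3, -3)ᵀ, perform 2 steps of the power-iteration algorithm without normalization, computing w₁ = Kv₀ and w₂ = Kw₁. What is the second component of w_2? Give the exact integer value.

-104

w1 = Kv₀ = (14, -16, -18)
w2 = Kw1 = (38, -104, -104)
The requested component of w2 is -104.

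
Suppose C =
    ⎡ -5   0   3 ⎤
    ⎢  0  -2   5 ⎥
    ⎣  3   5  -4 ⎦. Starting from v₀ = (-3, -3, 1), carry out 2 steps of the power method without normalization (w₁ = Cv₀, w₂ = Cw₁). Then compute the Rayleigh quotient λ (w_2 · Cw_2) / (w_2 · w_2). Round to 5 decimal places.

λ ≈ -9.37706

w1 = Cv₀ = (18, 11, -28)
w2 = Cw1 = (-174, -162, 221)
Cw2 = (1533, 1429, -2216)
w2·Cw2 = (-174)·1533 + (-162)·1429 + 221·(-2216) = -987976; w2·w2 = (-174)·(-174) + (-162)·(-162) + 221·221 = 105361
λ ≈ -987976/105361 = -9.37706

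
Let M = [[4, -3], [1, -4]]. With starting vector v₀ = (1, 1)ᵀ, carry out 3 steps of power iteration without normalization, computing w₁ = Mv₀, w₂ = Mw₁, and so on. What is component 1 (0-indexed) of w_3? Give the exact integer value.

w1 = Mv₀ = (1, -3)
w2 = Mw1 = (13, 13)
w3 = Mw2 = (13, -39)
The requested component of w3 is -39.

-39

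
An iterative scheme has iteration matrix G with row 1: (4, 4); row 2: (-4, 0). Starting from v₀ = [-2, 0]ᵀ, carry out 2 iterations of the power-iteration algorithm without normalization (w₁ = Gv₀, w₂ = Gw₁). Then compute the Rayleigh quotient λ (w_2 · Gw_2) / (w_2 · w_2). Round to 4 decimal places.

w1 = Gv₀ = (4·(-2) + 4·0; (-4)·(-2) + 0·0) = (-8, 8)
w2 = Gw1 = (4·(-8) + 4·8; (-4)·(-8) + 0·8) = (0, 32)
Gw2 = (128, 0)
w2·Gw2 = 0·128 + 32·0 = 0; w2·w2 = 0·0 + 32·32 = 1024
λ ≈ 0/1024 = 0.0000

λ ≈ 0.0000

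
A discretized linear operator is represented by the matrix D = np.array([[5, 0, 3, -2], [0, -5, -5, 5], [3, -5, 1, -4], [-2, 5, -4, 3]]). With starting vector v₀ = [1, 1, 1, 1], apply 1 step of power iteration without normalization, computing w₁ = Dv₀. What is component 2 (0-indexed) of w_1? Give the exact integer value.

w1 = Dv₀ = (5·1 + 0·1 + 3·1 + (-2)·1; 0·1 + (-5)·1 + (-5)·1 + 5·1; 3·1 + (-5)·1 + 1·1 + (-4)·1; (-2)·1 + 5·1 + (-4)·1 + 3·1) = (6, -5, -5, 2)
The requested component of w1 is -5.

-5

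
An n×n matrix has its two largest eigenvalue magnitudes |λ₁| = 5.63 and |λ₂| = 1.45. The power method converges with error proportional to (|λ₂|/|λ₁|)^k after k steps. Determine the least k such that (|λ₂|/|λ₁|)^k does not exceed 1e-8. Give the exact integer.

14

|λ₂/λ₁| = 1.45/5.63 = 0.25755
Need k ≥ ln(1e-8) / ln(0.25755) = -18.4207 / -1.3565 ≈ 13.579
Smallest integer k satisfying the bound: 14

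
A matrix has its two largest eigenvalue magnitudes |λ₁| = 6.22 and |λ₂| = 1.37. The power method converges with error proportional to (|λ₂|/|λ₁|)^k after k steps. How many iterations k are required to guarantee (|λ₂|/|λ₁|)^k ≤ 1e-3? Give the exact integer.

|λ₂/λ₁| = 1.37/6.22 = 0.22026
Need k ≥ ln(1e-3) / ln(0.22026) = -6.9078 / -1.5130 ≈ 4.566
Smallest integer k satisfying the bound: 5

5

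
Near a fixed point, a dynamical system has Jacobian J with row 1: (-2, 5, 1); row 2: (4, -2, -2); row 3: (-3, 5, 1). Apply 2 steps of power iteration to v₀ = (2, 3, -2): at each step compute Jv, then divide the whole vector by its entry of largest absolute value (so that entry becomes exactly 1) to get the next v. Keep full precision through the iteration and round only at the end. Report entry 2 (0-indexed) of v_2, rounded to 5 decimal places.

Jv0 = (9.000000, 6.000000, 7.000000); divide by 9.000000 → v1 = (1.000000, 0.666667, 0.777778)
Jv1 = (2.111111, 1.111111, 1.111111); divide by 2.111111 → v2 = (1.000000, 0.526316, 0.526316)
Requested entry of v2: 10/19 = 0.52632

0.52632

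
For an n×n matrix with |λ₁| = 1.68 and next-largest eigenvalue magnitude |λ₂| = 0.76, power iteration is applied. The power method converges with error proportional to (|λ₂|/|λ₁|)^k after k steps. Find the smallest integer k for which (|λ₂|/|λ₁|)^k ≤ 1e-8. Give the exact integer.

|λ₂/λ₁| = 0.76/1.68 = 0.45238
Need k ≥ ln(1e-8) / ln(0.45238) = -18.4207 / -0.7932 ≈ 23.222
Smallest integer k satisfying the bound: 24

24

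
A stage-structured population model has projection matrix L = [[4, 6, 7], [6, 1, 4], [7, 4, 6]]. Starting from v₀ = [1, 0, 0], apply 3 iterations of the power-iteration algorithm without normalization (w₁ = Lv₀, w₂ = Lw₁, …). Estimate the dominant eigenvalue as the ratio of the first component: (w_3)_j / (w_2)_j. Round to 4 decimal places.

λ ≈ 13.9604

w1 = Lv₀ = (4·1 + 6·0 + 7·0; 6·1 + 1·0 + 4·0; 7·1 + 4·0 + 6·0) = (4, 6, 7)
w2 = Lw1 = (4·4 + 6·6 + 7·7; 6·4 + 1·6 + 4·7; 7·4 + 4·6 + 6·7) = (101, 58, 94)
w3 = Lw2 = (1410, 1040, 1503)
Ratio at component: 1410 / 101 = 13.9604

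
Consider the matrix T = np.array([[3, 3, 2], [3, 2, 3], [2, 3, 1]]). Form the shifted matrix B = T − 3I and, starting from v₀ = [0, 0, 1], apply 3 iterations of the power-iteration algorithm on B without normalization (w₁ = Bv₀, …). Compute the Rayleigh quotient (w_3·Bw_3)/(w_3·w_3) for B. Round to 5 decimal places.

-2.09282

B = T − 3I has rows (0, 3, 2); (3, -1, 3); (2, 3, -2)
w1 = Bv₀ = (2, 3, -2)
w2 = Bw1 = (5, -3, 17)
w3 = Bw2 = (25, 69, -33)
Bw3 = (141, -93, 323)
w3·Bw3 = -13551; w3·w3 = 6475; μ ≈ -13551/6475 = -2.09282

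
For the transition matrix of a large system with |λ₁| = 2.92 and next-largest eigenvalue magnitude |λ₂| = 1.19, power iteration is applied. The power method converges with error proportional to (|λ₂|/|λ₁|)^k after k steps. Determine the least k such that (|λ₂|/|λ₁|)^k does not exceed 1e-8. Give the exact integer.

21

|λ₂/λ₁| = 1.19/2.92 = 0.40753
Need k ≥ ln(1e-8) / ln(0.40753) = -18.4207 / -0.8976 ≈ 20.521
Smallest integer k satisfying the bound: 21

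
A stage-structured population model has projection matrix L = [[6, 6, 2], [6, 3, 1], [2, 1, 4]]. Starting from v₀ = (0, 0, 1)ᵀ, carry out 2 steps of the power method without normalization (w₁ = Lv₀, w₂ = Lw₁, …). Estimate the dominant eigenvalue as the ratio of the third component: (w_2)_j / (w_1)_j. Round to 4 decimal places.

w1 = Lv₀ = (6·0 + 6·0 + 2·1; 6·0 + 3·0 + 1·1; 2·0 + 1·0 + 4·1) = (2, 1, 4)
w2 = Lw1 = (6·2 + 6·1 + 2·4; 6·2 + 3·1 + 1·4; 2·2 + 1·1 + 4·4) = (26, 19, 21)
Ratio at component: 21 / 4 = 5.2500

λ ≈ 5.2500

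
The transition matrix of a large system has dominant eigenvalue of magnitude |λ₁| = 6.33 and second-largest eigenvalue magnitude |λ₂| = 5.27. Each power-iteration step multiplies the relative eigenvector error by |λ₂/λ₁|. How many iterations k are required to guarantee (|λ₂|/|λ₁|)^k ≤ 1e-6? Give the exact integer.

76

|λ₂/λ₁| = 5.27/6.33 = 0.83254
Need k ≥ ln(1e-6) / ln(0.83254) = -13.8155 / -0.1833 ≈ 75.383
Smallest integer k satisfying the bound: 76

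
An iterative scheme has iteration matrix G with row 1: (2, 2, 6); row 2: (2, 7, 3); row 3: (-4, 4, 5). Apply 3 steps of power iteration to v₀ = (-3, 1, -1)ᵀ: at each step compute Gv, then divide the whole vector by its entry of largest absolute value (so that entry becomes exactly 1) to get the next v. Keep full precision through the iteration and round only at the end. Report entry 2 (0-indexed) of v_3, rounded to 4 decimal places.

Gv0 = (-10.00000, -2.00000, 11.00000); divide by 11.00000 → v1 = (-0.90909, -0.18182, 1.00000)
Gv1 = (3.81818, -0.09091, 7.90909); divide by 7.90909 → v2 = (0.48276, -0.01149, 1.00000)
Gv2 = (6.94253, 3.88506, 3.02299); divide by 6.94253 → v3 = (1.00000, 0.55960, 0.43543)
Requested entry of v3: 263/604 = 0.4354

0.4354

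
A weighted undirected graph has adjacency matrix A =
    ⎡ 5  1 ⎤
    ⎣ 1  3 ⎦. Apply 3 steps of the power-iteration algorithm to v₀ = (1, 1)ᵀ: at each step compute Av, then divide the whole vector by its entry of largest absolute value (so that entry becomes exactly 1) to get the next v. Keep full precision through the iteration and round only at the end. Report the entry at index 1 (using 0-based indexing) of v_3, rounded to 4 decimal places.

Av0 = (6.00000, 4.00000); divide by 6.00000 → v1 = (1.00000, 0.66667)
Av1 = (5.66667, 3.00000); divide by 5.66667 → v2 = (1.00000, 0.52941)
Av2 = (5.52941, 2.58824); divide by 5.52941 → v3 = (1.00000, 0.46809)
Requested entry of v3: 88/188 = 0.4681

0.4681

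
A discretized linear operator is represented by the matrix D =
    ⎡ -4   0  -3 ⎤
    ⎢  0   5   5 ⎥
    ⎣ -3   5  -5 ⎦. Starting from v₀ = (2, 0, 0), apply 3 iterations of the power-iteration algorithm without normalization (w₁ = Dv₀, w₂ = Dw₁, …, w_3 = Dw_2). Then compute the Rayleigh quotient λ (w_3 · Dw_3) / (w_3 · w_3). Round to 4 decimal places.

w1 = Dv₀ = (-8, 0, -6)
w2 = Dw1 = (50, -30, 54)
w3 = Dw2 = (-362, 120, -570)
Dw3 = (3158, -2250, 4536)
w3·Dw3 = (-362)·3158 + 120·(-2250) + (-570)·4536 = -3998716; w3·w3 = (-362)·(-362) + 120·120 + (-570)·(-570) = 470344
λ ≈ -3998716/470344 = -8.5017

-8.5017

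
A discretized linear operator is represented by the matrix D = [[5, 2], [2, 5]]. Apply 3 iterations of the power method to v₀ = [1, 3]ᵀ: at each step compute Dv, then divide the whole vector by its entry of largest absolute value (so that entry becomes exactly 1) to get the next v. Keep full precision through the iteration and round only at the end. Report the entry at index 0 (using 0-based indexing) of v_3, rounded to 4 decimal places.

Dv0 = (11.00000, 17.00000); divide by 17.00000 → v1 = (0.64706, 1.00000)
Dv1 = (5.23529, 6.29412); divide by 6.29412 → v2 = (0.83178, 1.00000)
Dv2 = (6.15888, 6.66355); divide by 6.66355 → v3 = (0.92426, 1.00000)
Requested entry of v3: 659/713 = 0.9243

0.9243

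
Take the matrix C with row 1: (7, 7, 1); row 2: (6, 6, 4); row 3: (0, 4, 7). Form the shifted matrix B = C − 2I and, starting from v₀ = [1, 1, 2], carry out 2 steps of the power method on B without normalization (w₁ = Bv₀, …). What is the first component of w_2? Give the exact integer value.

B = C − 2I has rows (5, 7, 1); (6, 4, 4); (0, 4, 5)
w1 = Bv₀ = (14, 18, 14)
w2 = Bw1 = (210, 212, 142)
Requested component of w2: 210

210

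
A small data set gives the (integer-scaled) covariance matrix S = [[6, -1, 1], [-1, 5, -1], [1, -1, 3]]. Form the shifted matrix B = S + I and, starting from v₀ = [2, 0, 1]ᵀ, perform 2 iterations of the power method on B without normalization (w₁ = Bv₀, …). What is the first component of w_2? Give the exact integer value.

114

B = S + I has rows (7, -1, 1); (-1, 6, -1); (1, -1, 4)
w1 = Bv₀ = (7·2 + (-1)·0 + 1·1; (-1)·2 + 6·0 + (-1)·1; 1·2 + (-1)·0 + 4·1) = (15, -3, 6)
w2 = Bw1 = (7·15 + (-1)·(-3) + 1·6; (-1)·15 + 6·(-3) + (-1)·6; 1·15 + (-1)·(-3) + 4·6) = (114, -39, 42)
Requested component of w2: 114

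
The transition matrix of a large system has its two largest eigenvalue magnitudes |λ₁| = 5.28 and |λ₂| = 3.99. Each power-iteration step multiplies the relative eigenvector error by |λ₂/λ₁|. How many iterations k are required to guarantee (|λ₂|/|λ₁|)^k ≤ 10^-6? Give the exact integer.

50

|λ₂/λ₁| = 3.99/5.28 = 0.75568
Need k ≥ ln(10^-6) / ln(0.75568) = -13.8155 / -0.2801 ≈ 49.317
Smallest integer k satisfying the bound: 50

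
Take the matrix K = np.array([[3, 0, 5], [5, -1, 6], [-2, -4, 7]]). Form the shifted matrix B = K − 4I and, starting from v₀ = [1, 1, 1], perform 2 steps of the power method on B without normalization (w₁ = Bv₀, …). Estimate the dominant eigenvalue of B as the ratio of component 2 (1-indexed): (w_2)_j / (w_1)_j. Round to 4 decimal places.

B = K − 4I has rows (-1, 0, 5); (5, -5, 6); (-2, -4, 3)
w1 = Bv₀ = ((-1)·1 + 0·1 + 5·1; 5·1 + (-5)·1 + 6·1; (-2)·1 + (-4)·1 + 3·1) = (4, 6, -3)
w2 = Bw1 = ((-1)·4 + 0·6 + 5·(-3); 5·4 + (-5)·6 + 6·(-3); (-2)·4 + (-4)·6 + 3·(-3)) = (-19, -28, -41)
Ratio: -28/6 = -4.6667

μ ≈ -4.6667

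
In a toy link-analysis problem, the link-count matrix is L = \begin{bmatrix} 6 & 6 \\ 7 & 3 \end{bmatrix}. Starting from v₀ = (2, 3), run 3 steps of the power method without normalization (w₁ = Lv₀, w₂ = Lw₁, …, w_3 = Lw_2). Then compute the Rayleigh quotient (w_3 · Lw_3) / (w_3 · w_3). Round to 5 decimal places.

11.15407

w1 = Lv₀ = (30, 23)
w2 = Lw1 = (318, 279)
w3 = Lw2 = (3582, 3063)
Lw3 = (39870, 34263)
w3·Lw3 = 3582·39870 + 3063·34263 = 247761909; w3·w3 = 3582·3582 + 3063·3063 = 22212693
λ ≈ 247761909/22212693 = 11.15407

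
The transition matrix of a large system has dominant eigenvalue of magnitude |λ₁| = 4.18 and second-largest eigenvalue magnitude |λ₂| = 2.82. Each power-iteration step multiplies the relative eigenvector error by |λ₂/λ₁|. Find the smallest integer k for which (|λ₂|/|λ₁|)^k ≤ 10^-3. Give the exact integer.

18

|λ₂/λ₁| = 2.82/4.18 = 0.67464
Need k ≥ ln(10^-3) / ln(0.67464) = -6.9078 / -0.3936 ≈ 17.551
Smallest integer k satisfying the bound: 18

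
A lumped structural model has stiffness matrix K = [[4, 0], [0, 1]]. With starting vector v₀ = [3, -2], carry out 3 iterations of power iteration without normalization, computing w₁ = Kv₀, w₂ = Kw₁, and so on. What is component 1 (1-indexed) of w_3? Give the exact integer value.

w1 = Kv₀ = (12, -2)
w2 = Kw1 = (48, -2)
w3 = Kw2 = (192, -2)
The requested component of w3 is 192.

192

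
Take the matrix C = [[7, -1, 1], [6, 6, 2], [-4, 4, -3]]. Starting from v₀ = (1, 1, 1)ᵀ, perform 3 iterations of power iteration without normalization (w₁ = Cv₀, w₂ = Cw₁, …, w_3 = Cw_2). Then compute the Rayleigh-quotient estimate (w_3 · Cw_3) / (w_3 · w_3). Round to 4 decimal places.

w1 = Cv₀ = (7, 14, -3)
w2 = Cw1 = (32, 120, 37)
w3 = Cw2 = (141, 986, 241)
Cw3 = (242, 7244, 2657)
w3·Cw3 = 141·242 + 986·7244 + 241·2657 = 7817043; w3·w3 = 141·141 + 986·986 + 241·241 = 1050158
λ ≈ 7817043/1050158 = 7.4437

λ ≈ 7.4437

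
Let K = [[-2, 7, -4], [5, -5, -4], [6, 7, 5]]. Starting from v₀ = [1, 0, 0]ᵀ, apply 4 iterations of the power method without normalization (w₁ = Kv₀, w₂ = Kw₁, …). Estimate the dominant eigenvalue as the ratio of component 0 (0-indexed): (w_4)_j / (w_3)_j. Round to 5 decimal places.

λ ≈ -4.04275

w1 = Kv₀ = ((-2)·1 + 7·0 + (-4)·0; 5·1 + (-5)·0 + (-4)·0; 6·1 + 7·0 + 5·0) = (-2, 5, 6)
w2 = Kw1 = ((-2)·(-2) + 7·5 + (-4)·6; 5·(-2) + (-5)·5 + (-4)·6; 6·(-2) + 7·5 + 5·6) = (15, -59, 53)
w3 = Kw2 = (-655, 158, -58)
w4 = Kw3 = (2648, -3833, -3114)
Ratio at component: 2648 / -655 = -4.04275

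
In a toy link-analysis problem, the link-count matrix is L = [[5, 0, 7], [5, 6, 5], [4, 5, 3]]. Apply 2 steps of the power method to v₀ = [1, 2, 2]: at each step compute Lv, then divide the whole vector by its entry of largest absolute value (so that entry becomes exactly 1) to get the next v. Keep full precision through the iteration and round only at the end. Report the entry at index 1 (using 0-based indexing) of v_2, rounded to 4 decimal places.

Lv0 = (19.00000, 27.00000, 20.00000); divide by 27.00000 → v1 = (0.70370, 1.00000, 0.74074)
Lv1 = (8.70370, 13.22222, 10.03704); divide by 13.22222 → v2 = (0.65826, 1.00000, 0.75910)
Requested entry of v2: 357/357 = 1.0000

1.0000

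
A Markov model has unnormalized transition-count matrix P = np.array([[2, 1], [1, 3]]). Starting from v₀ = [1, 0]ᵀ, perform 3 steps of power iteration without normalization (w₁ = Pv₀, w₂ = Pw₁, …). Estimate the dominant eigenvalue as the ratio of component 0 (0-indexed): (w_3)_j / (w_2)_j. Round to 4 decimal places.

w1 = Pv₀ = (2, 1)
w2 = Pw1 = (5, 5)
w3 = Pw2 = (15, 20)
Ratio at component: 15 / 5 = 3.0000

λ ≈ 3.0000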